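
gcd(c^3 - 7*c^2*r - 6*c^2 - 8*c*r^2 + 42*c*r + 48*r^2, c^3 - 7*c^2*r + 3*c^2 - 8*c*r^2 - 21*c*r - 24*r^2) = -c^2 + 7*c*r + 8*r^2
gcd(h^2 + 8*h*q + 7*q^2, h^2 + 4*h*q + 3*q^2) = h + q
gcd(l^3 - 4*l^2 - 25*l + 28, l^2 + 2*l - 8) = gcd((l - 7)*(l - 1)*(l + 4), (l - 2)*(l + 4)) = l + 4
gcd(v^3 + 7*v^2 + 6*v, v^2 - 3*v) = v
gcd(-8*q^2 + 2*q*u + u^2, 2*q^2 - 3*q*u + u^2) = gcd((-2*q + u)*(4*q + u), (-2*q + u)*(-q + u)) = 2*q - u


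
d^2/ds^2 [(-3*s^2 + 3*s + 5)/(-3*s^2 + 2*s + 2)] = 2*(-9*s^3 - 81*s^2 + 36*s - 26)/(27*s^6 - 54*s^5 - 18*s^4 + 64*s^3 + 12*s^2 - 24*s - 8)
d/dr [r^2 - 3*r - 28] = 2*r - 3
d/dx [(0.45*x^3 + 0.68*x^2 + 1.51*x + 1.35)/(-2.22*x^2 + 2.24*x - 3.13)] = (-0.999*x^4 + 2.016*x^3 + 0.649900000000001*x^2 + 1.7372*x - 7.7503)/(4.9284*x^4 - 9.9456*x^3 + 18.9148*x^2 - 14.0224*x + 9.7969)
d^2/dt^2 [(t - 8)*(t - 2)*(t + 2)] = 6*t - 16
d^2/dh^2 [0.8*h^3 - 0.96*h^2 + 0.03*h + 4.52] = 4.8*h - 1.92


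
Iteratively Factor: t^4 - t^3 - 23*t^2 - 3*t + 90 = (t - 2)*(t^3 + t^2 - 21*t - 45) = (t - 2)*(t + 3)*(t^2 - 2*t - 15) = (t - 5)*(t - 2)*(t + 3)*(t + 3)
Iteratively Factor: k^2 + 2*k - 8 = (k + 4)*(k - 2)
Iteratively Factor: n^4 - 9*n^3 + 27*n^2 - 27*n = (n - 3)*(n^3 - 6*n^2 + 9*n) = (n - 3)^2*(n^2 - 3*n) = n*(n - 3)^2*(n - 3)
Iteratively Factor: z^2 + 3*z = (z + 3)*(z)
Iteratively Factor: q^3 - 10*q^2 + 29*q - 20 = (q - 5)*(q^2 - 5*q + 4) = (q - 5)*(q - 4)*(q - 1)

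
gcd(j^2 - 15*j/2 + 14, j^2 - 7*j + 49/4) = j - 7/2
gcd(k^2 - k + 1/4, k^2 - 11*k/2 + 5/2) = k - 1/2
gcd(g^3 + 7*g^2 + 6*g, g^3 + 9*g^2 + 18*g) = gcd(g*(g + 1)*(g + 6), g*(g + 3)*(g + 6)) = g^2 + 6*g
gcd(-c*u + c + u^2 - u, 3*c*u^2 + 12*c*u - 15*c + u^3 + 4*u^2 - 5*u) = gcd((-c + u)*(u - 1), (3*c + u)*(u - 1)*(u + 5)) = u - 1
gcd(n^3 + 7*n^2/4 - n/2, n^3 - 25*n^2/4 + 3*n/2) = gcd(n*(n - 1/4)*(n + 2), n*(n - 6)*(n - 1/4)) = n^2 - n/4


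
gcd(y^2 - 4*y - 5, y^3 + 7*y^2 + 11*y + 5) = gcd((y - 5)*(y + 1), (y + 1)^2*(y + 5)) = y + 1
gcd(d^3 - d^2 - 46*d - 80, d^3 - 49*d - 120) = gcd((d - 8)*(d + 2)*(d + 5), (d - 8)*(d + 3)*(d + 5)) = d^2 - 3*d - 40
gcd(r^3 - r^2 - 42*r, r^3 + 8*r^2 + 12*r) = r^2 + 6*r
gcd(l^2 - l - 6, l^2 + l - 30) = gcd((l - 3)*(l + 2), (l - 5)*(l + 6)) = 1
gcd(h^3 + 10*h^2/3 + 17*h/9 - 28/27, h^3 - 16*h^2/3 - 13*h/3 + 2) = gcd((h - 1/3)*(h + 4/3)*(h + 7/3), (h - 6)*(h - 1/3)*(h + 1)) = h - 1/3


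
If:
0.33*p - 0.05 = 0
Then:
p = 0.15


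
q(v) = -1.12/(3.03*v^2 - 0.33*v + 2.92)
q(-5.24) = -0.01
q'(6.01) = 0.00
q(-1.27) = -0.14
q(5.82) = -0.01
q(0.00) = -0.38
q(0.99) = -0.20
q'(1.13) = 0.18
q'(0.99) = 0.21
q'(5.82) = 0.00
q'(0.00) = -0.04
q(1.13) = -0.17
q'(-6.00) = -0.00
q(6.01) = -0.01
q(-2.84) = -0.04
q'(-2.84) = -0.02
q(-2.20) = -0.06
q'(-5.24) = -0.00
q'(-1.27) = -0.13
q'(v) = -1.12*(0.33 - 6.06*v)/(3.03*v^2 - 0.33*v + 2.92)^2 = (6.7872*v - 0.3696)/(3.03*v^2 - 0.33*v + 2.92)^2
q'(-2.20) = -0.05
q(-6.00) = -0.01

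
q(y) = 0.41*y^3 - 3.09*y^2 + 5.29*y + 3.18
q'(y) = 1.23*y^2 - 6.18*y + 5.29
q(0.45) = 4.97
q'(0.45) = 2.76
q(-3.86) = -86.86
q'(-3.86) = 47.47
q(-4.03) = -95.16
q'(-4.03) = 50.17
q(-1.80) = -18.74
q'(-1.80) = 20.40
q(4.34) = 1.45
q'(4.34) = 1.64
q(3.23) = 1.85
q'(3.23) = -1.84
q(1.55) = 5.48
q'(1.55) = -1.33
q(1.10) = 5.81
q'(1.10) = -0.02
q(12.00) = 330.18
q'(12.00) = 108.25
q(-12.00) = -1213.74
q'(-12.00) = 256.57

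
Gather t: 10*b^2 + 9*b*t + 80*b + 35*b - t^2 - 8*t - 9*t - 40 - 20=10*b^2 + 115*b - t^2 + t*(9*b - 17) - 60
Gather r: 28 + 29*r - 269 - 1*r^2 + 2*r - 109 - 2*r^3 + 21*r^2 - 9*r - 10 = -2*r^3 + 20*r^2 + 22*r - 360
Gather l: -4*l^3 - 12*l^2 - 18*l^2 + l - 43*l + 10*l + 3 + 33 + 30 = -4*l^3 - 30*l^2 - 32*l + 66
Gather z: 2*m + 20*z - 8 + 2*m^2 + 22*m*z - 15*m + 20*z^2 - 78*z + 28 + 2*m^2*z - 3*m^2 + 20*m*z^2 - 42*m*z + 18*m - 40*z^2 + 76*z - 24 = -m^2 + 5*m + z^2*(20*m - 20) + z*(2*m^2 - 20*m + 18) - 4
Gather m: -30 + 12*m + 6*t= 12*m + 6*t - 30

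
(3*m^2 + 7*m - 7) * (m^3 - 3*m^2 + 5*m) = 3*m^5 - 2*m^4 - 13*m^3 + 56*m^2 - 35*m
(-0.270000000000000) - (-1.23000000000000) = 0.960000000000000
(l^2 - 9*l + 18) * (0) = 0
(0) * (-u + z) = 0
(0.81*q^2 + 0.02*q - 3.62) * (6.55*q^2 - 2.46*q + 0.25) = 5.3055*q^4 - 1.8616*q^3 - 23.5577*q^2 + 8.9102*q - 0.905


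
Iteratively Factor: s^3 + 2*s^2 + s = (s + 1)*(s^2 + s) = s*(s + 1)*(s + 1)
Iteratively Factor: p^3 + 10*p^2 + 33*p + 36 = (p + 3)*(p^2 + 7*p + 12) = (p + 3)^2*(p + 4)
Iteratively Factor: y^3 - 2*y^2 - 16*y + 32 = (y - 2)*(y^2 - 16) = (y - 2)*(y + 4)*(y - 4)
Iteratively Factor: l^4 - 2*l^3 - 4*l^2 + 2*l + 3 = (l - 1)*(l^3 - l^2 - 5*l - 3) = (l - 1)*(l + 1)*(l^2 - 2*l - 3) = (l - 3)*(l - 1)*(l + 1)*(l + 1)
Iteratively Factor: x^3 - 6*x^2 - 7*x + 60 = (x - 5)*(x^2 - x - 12) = (x - 5)*(x + 3)*(x - 4)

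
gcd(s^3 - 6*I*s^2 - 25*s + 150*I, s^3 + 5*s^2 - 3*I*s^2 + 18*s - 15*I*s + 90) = s^2 + s*(5 - 6*I) - 30*I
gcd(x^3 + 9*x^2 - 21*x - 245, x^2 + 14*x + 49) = x^2 + 14*x + 49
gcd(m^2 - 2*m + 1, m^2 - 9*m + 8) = m - 1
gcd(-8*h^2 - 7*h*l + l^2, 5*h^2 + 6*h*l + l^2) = h + l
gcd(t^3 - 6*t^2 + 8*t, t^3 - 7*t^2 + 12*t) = t^2 - 4*t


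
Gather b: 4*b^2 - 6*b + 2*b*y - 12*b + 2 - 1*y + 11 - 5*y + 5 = 4*b^2 + b*(2*y - 18) - 6*y + 18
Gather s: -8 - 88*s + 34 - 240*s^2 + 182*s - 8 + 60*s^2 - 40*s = -180*s^2 + 54*s + 18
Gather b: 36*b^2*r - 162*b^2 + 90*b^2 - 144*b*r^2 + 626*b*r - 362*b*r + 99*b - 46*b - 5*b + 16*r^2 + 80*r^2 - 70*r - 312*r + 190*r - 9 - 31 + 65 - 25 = b^2*(36*r - 72) + b*(-144*r^2 + 264*r + 48) + 96*r^2 - 192*r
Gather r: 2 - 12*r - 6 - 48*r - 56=-60*r - 60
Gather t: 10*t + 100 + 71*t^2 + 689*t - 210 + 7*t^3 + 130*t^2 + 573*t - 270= 7*t^3 + 201*t^2 + 1272*t - 380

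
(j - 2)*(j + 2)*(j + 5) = j^3 + 5*j^2 - 4*j - 20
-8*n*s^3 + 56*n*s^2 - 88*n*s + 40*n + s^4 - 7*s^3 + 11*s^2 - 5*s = (-8*n + s)*(s - 5)*(s - 1)^2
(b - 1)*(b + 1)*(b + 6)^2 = b^4 + 12*b^3 + 35*b^2 - 12*b - 36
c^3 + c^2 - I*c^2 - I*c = c*(c + 1)*(c - I)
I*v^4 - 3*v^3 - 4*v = v*(v + 2*I)^2*(I*v + 1)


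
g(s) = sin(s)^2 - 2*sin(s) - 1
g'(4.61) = 0.41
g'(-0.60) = -2.58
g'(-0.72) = -2.50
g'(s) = 2*sin(s)*cos(s) - 2*cos(s) = 2*(sin(s) - 1)*cos(s)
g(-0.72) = 0.75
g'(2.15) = 0.18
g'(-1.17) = -1.50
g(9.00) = -1.65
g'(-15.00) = 2.51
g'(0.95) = -0.22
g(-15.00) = 0.72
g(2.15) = -1.97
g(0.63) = -1.83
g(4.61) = 1.98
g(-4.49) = -2.00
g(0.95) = -1.97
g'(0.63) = -0.66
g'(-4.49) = 0.01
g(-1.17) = 1.69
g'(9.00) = 1.07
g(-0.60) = 0.45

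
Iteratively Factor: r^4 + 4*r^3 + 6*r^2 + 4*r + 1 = (r + 1)*(r^3 + 3*r^2 + 3*r + 1) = (r + 1)^2*(r^2 + 2*r + 1) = (r + 1)^3*(r + 1)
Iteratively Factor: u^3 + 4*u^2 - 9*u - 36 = (u + 3)*(u^2 + u - 12) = (u + 3)*(u + 4)*(u - 3)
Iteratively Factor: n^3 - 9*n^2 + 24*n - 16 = (n - 1)*(n^2 - 8*n + 16) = (n - 4)*(n - 1)*(n - 4)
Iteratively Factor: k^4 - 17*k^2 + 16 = (k + 4)*(k^3 - 4*k^2 - k + 4) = (k + 1)*(k + 4)*(k^2 - 5*k + 4) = (k - 4)*(k + 1)*(k + 4)*(k - 1)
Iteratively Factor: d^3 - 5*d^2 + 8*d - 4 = (d - 2)*(d^2 - 3*d + 2) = (d - 2)^2*(d - 1)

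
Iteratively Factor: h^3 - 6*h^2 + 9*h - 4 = (h - 1)*(h^2 - 5*h + 4) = (h - 4)*(h - 1)*(h - 1)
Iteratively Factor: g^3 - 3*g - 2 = (g - 2)*(g^2 + 2*g + 1) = (g - 2)*(g + 1)*(g + 1)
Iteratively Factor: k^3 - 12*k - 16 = (k - 4)*(k^2 + 4*k + 4) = (k - 4)*(k + 2)*(k + 2)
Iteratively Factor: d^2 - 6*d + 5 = (d - 5)*(d - 1)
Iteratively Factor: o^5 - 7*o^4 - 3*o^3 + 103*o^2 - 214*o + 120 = (o - 1)*(o^4 - 6*o^3 - 9*o^2 + 94*o - 120) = (o - 2)*(o - 1)*(o^3 - 4*o^2 - 17*o + 60) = (o - 2)*(o - 1)*(o + 4)*(o^2 - 8*o + 15) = (o - 5)*(o - 2)*(o - 1)*(o + 4)*(o - 3)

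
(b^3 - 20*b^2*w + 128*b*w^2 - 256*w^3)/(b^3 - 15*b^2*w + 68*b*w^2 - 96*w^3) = (-b + 8*w)/(-b + 3*w)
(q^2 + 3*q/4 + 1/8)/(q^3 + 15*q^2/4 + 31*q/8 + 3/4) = (2*q + 1)/(2*q^2 + 7*q + 6)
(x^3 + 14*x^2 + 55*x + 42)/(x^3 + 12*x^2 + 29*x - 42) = (x + 1)/(x - 1)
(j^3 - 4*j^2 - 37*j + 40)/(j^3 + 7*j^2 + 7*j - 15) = (j - 8)/(j + 3)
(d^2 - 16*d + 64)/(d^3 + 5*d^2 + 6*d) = (d^2 - 16*d + 64)/(d*(d^2 + 5*d + 6))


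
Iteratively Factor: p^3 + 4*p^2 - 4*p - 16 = (p + 2)*(p^2 + 2*p - 8) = (p - 2)*(p + 2)*(p + 4)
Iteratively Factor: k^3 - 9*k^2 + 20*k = (k)*(k^2 - 9*k + 20) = k*(k - 5)*(k - 4)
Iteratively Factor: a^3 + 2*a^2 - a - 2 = (a + 1)*(a^2 + a - 2) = (a - 1)*(a + 1)*(a + 2)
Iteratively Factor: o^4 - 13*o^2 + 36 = (o + 2)*(o^3 - 2*o^2 - 9*o + 18) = (o - 3)*(o + 2)*(o^2 + o - 6) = (o - 3)*(o - 2)*(o + 2)*(o + 3)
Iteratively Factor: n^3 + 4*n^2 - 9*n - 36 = (n + 4)*(n^2 - 9) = (n - 3)*(n + 4)*(n + 3)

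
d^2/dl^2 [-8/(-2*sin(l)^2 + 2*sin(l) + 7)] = 16*(8*sin(l)^4 - 6*sin(l)^3 + 18*sin(l)^2 + 5*sin(l) - 18)/(2*sin(l) + cos(2*l) + 6)^3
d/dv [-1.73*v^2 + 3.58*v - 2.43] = 3.58 - 3.46*v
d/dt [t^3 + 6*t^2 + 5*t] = 3*t^2 + 12*t + 5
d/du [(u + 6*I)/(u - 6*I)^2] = (-u - 18*I)/(u - 6*I)^3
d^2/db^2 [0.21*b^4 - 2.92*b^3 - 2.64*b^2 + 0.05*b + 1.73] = 2.52*b^2 - 17.52*b - 5.28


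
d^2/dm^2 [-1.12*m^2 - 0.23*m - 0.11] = -2.24000000000000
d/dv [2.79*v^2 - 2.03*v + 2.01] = 5.58*v - 2.03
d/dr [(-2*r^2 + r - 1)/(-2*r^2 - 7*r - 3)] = 2*(8*r^2 + 4*r - 5)/(4*r^4 + 28*r^3 + 61*r^2 + 42*r + 9)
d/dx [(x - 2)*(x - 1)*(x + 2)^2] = 4*x^3 + 3*x^2 - 12*x - 4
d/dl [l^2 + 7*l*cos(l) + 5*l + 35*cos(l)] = -7*l*sin(l) + 2*l - 35*sin(l) + 7*cos(l) + 5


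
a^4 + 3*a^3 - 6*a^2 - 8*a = a*(a - 2)*(a + 1)*(a + 4)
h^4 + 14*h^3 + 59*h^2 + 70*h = h*(h + 2)*(h + 5)*(h + 7)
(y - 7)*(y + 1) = y^2 - 6*y - 7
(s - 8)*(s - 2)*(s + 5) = s^3 - 5*s^2 - 34*s + 80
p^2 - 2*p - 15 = (p - 5)*(p + 3)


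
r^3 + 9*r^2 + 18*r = r*(r + 3)*(r + 6)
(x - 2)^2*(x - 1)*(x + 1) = x^4 - 4*x^3 + 3*x^2 + 4*x - 4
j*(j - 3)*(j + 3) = j^3 - 9*j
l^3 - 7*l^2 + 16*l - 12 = (l - 3)*(l - 2)^2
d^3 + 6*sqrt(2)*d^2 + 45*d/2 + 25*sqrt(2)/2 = (d + sqrt(2))*(d + 5*sqrt(2)/2)^2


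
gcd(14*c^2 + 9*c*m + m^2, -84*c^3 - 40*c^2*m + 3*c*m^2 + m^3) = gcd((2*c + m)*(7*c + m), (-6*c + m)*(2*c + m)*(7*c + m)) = 14*c^2 + 9*c*m + m^2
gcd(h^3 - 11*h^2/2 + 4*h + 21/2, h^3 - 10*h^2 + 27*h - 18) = h - 3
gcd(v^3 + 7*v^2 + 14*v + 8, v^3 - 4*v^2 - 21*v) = 1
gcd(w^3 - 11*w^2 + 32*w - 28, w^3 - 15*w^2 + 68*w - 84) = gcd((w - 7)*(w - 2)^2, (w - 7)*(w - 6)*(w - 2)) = w^2 - 9*w + 14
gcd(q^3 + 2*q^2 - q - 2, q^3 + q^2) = q + 1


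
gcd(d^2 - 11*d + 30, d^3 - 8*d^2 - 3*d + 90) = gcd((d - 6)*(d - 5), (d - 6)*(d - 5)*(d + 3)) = d^2 - 11*d + 30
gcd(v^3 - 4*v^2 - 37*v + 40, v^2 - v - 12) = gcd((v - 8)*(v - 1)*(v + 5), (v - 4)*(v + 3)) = 1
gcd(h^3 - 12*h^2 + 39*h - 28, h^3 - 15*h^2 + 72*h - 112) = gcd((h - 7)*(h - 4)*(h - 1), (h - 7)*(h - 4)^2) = h^2 - 11*h + 28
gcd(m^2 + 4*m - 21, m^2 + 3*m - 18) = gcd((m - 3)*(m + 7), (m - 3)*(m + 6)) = m - 3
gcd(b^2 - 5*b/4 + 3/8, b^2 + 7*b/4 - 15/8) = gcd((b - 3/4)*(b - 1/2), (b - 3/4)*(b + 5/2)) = b - 3/4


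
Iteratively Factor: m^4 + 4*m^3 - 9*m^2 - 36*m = (m)*(m^3 + 4*m^2 - 9*m - 36) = m*(m + 4)*(m^2 - 9) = m*(m - 3)*(m + 4)*(m + 3)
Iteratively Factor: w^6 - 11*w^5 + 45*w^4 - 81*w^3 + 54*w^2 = (w - 3)*(w^5 - 8*w^4 + 21*w^3 - 18*w^2) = (w - 3)*(w - 2)*(w^4 - 6*w^3 + 9*w^2) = w*(w - 3)*(w - 2)*(w^3 - 6*w^2 + 9*w) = w*(w - 3)^2*(w - 2)*(w^2 - 3*w) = w^2*(w - 3)^2*(w - 2)*(w - 3)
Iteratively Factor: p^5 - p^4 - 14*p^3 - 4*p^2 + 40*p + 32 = (p - 2)*(p^4 + p^3 - 12*p^2 - 28*p - 16) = (p - 4)*(p - 2)*(p^3 + 5*p^2 + 8*p + 4) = (p - 4)*(p - 2)*(p + 1)*(p^2 + 4*p + 4) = (p - 4)*(p - 2)*(p + 1)*(p + 2)*(p + 2)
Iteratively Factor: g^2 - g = (g)*(g - 1)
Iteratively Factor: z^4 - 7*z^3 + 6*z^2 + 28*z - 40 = (z - 5)*(z^3 - 2*z^2 - 4*z + 8) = (z - 5)*(z + 2)*(z^2 - 4*z + 4) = (z - 5)*(z - 2)*(z + 2)*(z - 2)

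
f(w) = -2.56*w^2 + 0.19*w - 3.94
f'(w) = 0.19 - 5.12*w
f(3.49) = -34.46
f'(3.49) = -17.68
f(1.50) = -9.42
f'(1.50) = -7.49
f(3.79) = -39.99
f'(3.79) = -19.21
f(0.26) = -4.06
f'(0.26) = -1.14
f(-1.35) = -8.86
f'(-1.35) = 7.10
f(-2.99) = -27.39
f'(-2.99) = 15.50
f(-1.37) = -9.01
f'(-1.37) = 7.20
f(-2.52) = -20.68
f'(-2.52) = 13.09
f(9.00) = -209.59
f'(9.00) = -45.89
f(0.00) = -3.94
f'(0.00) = 0.19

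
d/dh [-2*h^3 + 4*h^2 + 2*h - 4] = -6*h^2 + 8*h + 2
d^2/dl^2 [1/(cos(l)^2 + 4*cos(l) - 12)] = (-4*sin(l)^4 + 66*sin(l)^2 - 33*cos(l) - 3*cos(3*l) - 6)/((cos(l) - 2)^3*(cos(l) + 6)^3)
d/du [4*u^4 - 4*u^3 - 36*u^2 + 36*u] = 16*u^3 - 12*u^2 - 72*u + 36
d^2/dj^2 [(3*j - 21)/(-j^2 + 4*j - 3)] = 6*(-4*(j - 7)*(j - 2)^2 + (3*j - 11)*(j^2 - 4*j + 3))/(j^2 - 4*j + 3)^3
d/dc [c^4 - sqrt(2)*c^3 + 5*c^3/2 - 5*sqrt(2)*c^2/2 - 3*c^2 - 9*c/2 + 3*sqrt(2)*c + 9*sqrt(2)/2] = 4*c^3 - 3*sqrt(2)*c^2 + 15*c^2/2 - 5*sqrt(2)*c - 6*c - 9/2 + 3*sqrt(2)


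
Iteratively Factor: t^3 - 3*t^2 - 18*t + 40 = (t - 5)*(t^2 + 2*t - 8) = (t - 5)*(t - 2)*(t + 4)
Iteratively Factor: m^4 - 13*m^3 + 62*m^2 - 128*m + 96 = (m - 3)*(m^3 - 10*m^2 + 32*m - 32) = (m - 4)*(m - 3)*(m^2 - 6*m + 8) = (m - 4)^2*(m - 3)*(m - 2)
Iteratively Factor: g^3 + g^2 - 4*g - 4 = (g + 2)*(g^2 - g - 2) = (g + 1)*(g + 2)*(g - 2)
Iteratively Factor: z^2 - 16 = (z - 4)*(z + 4)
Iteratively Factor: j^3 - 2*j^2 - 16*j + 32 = (j - 2)*(j^2 - 16) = (j - 2)*(j + 4)*(j - 4)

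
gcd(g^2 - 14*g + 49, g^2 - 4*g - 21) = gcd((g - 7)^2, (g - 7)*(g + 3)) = g - 7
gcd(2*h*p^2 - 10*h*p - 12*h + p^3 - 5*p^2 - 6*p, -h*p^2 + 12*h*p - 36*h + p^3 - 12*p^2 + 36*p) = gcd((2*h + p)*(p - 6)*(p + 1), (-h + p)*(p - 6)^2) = p - 6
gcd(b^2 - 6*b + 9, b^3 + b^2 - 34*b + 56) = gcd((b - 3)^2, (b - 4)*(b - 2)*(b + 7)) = 1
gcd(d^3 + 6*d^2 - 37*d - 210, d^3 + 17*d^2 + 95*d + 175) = d^2 + 12*d + 35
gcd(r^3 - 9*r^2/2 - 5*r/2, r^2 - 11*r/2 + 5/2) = r - 5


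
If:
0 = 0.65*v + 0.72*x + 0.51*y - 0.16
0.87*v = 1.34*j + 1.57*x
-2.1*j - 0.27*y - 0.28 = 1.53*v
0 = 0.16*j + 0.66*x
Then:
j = -0.10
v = -0.11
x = 0.03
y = 0.42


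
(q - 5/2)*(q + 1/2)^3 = q^4 - q^3 - 3*q^2 - 7*q/4 - 5/16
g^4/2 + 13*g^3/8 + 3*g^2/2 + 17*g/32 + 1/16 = (g/2 + 1/4)*(g + 1/4)*(g + 1/2)*(g + 2)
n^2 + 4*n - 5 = (n - 1)*(n + 5)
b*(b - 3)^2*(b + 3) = b^4 - 3*b^3 - 9*b^2 + 27*b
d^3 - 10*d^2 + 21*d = d*(d - 7)*(d - 3)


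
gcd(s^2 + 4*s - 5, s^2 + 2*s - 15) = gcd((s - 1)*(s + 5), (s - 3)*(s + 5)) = s + 5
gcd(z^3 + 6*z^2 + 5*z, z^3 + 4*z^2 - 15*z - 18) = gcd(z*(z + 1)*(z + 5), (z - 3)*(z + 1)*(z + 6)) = z + 1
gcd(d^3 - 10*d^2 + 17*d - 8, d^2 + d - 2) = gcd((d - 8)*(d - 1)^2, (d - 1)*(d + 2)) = d - 1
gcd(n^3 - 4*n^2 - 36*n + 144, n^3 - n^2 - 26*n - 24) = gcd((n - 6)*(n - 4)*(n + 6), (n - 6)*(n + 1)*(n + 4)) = n - 6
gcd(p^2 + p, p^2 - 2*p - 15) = 1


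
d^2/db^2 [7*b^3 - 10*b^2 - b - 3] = 42*b - 20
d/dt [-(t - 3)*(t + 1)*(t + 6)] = -3*t^2 - 8*t + 15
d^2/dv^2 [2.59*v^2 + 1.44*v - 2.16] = 5.18000000000000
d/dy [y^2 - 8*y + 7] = 2*y - 8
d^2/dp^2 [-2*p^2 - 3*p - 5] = -4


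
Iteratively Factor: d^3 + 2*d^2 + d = (d + 1)*(d^2 + d) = d*(d + 1)*(d + 1)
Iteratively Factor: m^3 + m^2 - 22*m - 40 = (m + 4)*(m^2 - 3*m - 10) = (m - 5)*(m + 4)*(m + 2)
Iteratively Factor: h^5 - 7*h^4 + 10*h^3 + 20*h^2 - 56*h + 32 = (h - 1)*(h^4 - 6*h^3 + 4*h^2 + 24*h - 32) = (h - 2)*(h - 1)*(h^3 - 4*h^2 - 4*h + 16) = (h - 2)*(h - 1)*(h + 2)*(h^2 - 6*h + 8) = (h - 2)^2*(h - 1)*(h + 2)*(h - 4)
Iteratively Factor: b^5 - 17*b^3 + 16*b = (b)*(b^4 - 17*b^2 + 16) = b*(b + 4)*(b^3 - 4*b^2 - b + 4) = b*(b - 1)*(b + 4)*(b^2 - 3*b - 4) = b*(b - 1)*(b + 1)*(b + 4)*(b - 4)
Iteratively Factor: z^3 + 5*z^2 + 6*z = (z + 2)*(z^2 + 3*z) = (z + 2)*(z + 3)*(z)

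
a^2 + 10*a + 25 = (a + 5)^2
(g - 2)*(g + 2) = g^2 - 4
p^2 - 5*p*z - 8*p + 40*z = (p - 8)*(p - 5*z)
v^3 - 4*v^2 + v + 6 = (v - 3)*(v - 2)*(v + 1)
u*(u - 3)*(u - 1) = u^3 - 4*u^2 + 3*u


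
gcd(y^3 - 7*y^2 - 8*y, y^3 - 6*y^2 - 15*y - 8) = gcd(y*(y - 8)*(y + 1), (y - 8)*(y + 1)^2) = y^2 - 7*y - 8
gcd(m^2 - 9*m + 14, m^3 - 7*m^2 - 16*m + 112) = m - 7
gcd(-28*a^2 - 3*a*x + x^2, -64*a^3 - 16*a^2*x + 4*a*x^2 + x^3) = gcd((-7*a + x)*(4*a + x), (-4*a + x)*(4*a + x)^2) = 4*a + x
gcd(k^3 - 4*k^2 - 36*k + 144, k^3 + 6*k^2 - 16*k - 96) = k^2 + 2*k - 24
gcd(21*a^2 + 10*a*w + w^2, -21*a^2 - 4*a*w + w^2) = 3*a + w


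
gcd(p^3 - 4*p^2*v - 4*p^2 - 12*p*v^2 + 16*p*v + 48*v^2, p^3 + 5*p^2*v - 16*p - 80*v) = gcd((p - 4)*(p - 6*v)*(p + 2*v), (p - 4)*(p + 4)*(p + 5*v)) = p - 4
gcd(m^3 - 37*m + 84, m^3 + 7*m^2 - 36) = 1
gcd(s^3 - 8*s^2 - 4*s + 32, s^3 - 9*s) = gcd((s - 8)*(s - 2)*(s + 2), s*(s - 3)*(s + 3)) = 1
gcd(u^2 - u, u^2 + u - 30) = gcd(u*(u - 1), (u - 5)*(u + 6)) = 1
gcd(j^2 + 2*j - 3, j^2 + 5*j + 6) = j + 3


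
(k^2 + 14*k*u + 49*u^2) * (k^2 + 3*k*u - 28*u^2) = k^4 + 17*k^3*u + 63*k^2*u^2 - 245*k*u^3 - 1372*u^4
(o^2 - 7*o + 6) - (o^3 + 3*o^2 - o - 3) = -o^3 - 2*o^2 - 6*o + 9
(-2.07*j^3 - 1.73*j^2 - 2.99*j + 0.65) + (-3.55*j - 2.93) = -2.07*j^3 - 1.73*j^2 - 6.54*j - 2.28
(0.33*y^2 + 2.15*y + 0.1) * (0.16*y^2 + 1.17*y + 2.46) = 0.0528*y^4 + 0.7301*y^3 + 3.3433*y^2 + 5.406*y + 0.246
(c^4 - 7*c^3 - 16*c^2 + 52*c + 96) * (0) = 0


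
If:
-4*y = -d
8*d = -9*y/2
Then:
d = 0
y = 0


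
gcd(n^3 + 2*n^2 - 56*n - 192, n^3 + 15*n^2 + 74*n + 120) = n^2 + 10*n + 24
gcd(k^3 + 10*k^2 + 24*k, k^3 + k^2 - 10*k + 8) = k + 4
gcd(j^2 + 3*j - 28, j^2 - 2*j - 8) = j - 4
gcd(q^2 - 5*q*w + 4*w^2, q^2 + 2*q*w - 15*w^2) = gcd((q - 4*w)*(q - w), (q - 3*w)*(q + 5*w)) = 1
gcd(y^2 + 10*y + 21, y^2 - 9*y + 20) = 1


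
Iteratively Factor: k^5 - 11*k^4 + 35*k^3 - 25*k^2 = (k - 5)*(k^4 - 6*k^3 + 5*k^2) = (k - 5)^2*(k^3 - k^2) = k*(k - 5)^2*(k^2 - k) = k^2*(k - 5)^2*(k - 1)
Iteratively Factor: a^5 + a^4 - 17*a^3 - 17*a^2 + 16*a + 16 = (a - 1)*(a^4 + 2*a^3 - 15*a^2 - 32*a - 16) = (a - 1)*(a + 1)*(a^3 + a^2 - 16*a - 16) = (a - 1)*(a + 1)^2*(a^2 - 16) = (a - 1)*(a + 1)^2*(a + 4)*(a - 4)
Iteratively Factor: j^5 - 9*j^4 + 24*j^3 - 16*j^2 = (j - 1)*(j^4 - 8*j^3 + 16*j^2) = (j - 4)*(j - 1)*(j^3 - 4*j^2) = j*(j - 4)*(j - 1)*(j^2 - 4*j) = j^2*(j - 4)*(j - 1)*(j - 4)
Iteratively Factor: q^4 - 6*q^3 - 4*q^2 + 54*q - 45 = (q - 1)*(q^3 - 5*q^2 - 9*q + 45) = (q - 5)*(q - 1)*(q^2 - 9) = (q - 5)*(q - 3)*(q - 1)*(q + 3)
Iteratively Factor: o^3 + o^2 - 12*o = (o - 3)*(o^2 + 4*o) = o*(o - 3)*(o + 4)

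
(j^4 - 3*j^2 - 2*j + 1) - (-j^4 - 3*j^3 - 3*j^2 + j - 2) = 2*j^4 + 3*j^3 - 3*j + 3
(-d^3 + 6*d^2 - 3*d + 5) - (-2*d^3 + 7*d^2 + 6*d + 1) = d^3 - d^2 - 9*d + 4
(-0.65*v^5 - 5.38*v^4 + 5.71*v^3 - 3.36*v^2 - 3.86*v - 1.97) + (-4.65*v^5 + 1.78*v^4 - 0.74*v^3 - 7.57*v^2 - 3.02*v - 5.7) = -5.3*v^5 - 3.6*v^4 + 4.97*v^3 - 10.93*v^2 - 6.88*v - 7.67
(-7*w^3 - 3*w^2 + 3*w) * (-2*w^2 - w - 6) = 14*w^5 + 13*w^4 + 39*w^3 + 15*w^2 - 18*w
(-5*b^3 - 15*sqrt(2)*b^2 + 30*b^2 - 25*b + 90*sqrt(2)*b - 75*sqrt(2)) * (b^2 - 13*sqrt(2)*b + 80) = -5*b^5 + 30*b^4 + 50*sqrt(2)*b^4 - 300*sqrt(2)*b^3 - 35*b^3 - 950*sqrt(2)*b^2 + 60*b^2 - 50*b + 7200*sqrt(2)*b - 6000*sqrt(2)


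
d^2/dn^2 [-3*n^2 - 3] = -6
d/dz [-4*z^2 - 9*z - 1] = -8*z - 9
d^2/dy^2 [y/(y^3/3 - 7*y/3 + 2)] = 6*(y*(3*y^2 - 7)^2 + (7 - 6*y^2)*(y^3 - 7*y + 6))/(y^3 - 7*y + 6)^3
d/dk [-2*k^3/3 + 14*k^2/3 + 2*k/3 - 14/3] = -2*k^2 + 28*k/3 + 2/3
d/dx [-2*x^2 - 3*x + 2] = -4*x - 3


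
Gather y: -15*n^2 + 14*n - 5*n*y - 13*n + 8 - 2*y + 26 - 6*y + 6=-15*n^2 + n + y*(-5*n - 8) + 40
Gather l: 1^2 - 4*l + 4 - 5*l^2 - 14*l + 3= -5*l^2 - 18*l + 8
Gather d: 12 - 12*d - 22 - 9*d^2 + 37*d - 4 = -9*d^2 + 25*d - 14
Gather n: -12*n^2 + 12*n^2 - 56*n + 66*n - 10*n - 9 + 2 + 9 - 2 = 0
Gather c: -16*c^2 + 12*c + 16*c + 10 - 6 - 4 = -16*c^2 + 28*c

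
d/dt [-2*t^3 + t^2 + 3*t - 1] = -6*t^2 + 2*t + 3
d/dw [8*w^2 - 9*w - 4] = 16*w - 9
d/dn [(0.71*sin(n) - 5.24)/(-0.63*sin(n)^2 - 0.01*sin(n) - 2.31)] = (0.4473*sin(n)^2 - 6.6024*sin(n) - 1.6925)*cos(n)/(0.3969*sin(n)^4 + 0.0126*sin(n)^3 + 2.9107*sin(n)^2 + 0.0462*sin(n) + 5.3361)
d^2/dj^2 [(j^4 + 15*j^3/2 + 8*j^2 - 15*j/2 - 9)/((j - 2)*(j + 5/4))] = 4*(32*j^6 - 72*j^5 - 186*j^4 + 1167*j^3 + 3606*j^2 + 3348*j + 1168)/(64*j^6 - 144*j^5 - 372*j^4 + 693*j^3 + 930*j^2 - 900*j - 1000)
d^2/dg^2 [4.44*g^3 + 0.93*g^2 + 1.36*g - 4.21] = 26.64*g + 1.86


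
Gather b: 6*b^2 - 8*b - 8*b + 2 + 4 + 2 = 6*b^2 - 16*b + 8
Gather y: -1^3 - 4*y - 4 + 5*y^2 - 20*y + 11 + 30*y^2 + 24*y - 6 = 35*y^2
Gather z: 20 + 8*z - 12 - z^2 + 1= -z^2 + 8*z + 9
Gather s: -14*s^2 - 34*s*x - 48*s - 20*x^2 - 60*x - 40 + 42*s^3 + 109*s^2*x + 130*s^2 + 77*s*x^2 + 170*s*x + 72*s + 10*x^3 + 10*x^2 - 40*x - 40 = 42*s^3 + s^2*(109*x + 116) + s*(77*x^2 + 136*x + 24) + 10*x^3 - 10*x^2 - 100*x - 80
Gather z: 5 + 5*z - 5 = 5*z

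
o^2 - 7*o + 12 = (o - 4)*(o - 3)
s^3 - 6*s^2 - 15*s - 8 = (s - 8)*(s + 1)^2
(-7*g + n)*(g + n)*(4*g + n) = -28*g^3 - 31*g^2*n - 2*g*n^2 + n^3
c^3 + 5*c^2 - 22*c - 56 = (c - 4)*(c + 2)*(c + 7)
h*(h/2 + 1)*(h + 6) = h^3/2 + 4*h^2 + 6*h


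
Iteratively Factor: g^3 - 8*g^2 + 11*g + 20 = (g - 4)*(g^2 - 4*g - 5) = (g - 5)*(g - 4)*(g + 1)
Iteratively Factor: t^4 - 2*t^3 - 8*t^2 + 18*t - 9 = (t - 1)*(t^3 - t^2 - 9*t + 9) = (t - 3)*(t - 1)*(t^2 + 2*t - 3) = (t - 3)*(t - 1)^2*(t + 3)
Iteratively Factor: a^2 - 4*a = (a - 4)*(a)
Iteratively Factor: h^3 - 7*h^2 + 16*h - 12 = (h - 3)*(h^2 - 4*h + 4) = (h - 3)*(h - 2)*(h - 2)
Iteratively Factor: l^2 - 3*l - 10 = (l + 2)*(l - 5)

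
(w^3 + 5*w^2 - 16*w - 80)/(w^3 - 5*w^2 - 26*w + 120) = (w + 4)/(w - 6)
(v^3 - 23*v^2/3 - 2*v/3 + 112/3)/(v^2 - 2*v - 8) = (3*v^2 - 29*v + 56)/(3*(v - 4))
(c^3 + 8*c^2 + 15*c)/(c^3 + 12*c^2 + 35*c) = (c + 3)/(c + 7)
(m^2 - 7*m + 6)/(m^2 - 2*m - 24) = (m - 1)/(m + 4)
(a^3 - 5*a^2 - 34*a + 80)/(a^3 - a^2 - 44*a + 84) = (a^2 - 3*a - 40)/(a^2 + a - 42)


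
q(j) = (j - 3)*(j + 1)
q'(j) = 2*j - 2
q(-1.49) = 2.20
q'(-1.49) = -4.98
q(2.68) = -1.18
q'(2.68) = 3.36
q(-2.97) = 11.76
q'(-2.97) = -7.94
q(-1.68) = 3.18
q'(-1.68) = -5.36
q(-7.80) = 73.44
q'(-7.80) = -17.60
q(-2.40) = 7.56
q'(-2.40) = -6.80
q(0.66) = -3.88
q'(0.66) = -0.68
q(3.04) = 0.16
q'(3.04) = 4.08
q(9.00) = 60.00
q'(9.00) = 16.00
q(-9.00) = 96.00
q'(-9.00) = -20.00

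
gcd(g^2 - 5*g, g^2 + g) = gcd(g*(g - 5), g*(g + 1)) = g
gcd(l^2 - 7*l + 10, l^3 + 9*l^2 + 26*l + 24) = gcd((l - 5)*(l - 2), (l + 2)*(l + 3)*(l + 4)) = 1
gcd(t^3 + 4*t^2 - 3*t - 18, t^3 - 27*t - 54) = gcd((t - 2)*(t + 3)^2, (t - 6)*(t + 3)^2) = t^2 + 6*t + 9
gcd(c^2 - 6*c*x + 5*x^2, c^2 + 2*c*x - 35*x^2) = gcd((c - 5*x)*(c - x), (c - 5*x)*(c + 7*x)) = -c + 5*x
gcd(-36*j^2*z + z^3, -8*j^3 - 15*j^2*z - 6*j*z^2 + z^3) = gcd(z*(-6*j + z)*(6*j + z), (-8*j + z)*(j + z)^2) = 1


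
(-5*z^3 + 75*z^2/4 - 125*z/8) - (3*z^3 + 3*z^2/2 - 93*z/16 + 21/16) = -8*z^3 + 69*z^2/4 - 157*z/16 - 21/16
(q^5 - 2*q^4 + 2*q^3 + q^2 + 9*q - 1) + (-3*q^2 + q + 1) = q^5 - 2*q^4 + 2*q^3 - 2*q^2 + 10*q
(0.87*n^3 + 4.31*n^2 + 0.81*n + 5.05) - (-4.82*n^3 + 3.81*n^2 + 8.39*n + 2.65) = 5.69*n^3 + 0.5*n^2 - 7.58*n + 2.4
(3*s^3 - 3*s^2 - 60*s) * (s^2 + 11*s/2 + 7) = 3*s^5 + 27*s^4/2 - 111*s^3/2 - 351*s^2 - 420*s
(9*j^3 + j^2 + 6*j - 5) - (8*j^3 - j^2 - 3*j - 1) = j^3 + 2*j^2 + 9*j - 4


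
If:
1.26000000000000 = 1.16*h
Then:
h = 1.09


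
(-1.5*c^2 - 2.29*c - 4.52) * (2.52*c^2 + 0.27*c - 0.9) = -3.78*c^4 - 6.1758*c^3 - 10.6587*c^2 + 0.8406*c + 4.068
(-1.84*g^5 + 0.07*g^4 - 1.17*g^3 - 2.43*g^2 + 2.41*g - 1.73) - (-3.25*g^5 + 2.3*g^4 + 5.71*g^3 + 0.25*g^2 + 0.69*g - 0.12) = 1.41*g^5 - 2.23*g^4 - 6.88*g^3 - 2.68*g^2 + 1.72*g - 1.61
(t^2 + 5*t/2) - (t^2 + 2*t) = t/2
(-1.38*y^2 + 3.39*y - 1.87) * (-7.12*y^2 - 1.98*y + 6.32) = 9.8256*y^4 - 21.4044*y^3 - 2.1194*y^2 + 25.1274*y - 11.8184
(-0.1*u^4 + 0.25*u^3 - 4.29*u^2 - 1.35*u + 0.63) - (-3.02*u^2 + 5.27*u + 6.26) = -0.1*u^4 + 0.25*u^3 - 1.27*u^2 - 6.62*u - 5.63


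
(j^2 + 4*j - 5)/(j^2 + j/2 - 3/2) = 2*(j + 5)/(2*j + 3)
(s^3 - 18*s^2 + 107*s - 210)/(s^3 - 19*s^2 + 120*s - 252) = (s - 5)/(s - 6)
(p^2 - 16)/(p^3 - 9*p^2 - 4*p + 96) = (p + 4)/(p^2 - 5*p - 24)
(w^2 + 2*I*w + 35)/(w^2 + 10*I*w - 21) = (w - 5*I)/(w + 3*I)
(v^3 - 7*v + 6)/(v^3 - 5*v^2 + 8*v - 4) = (v + 3)/(v - 2)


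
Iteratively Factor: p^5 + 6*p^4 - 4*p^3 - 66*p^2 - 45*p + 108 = (p - 1)*(p^4 + 7*p^3 + 3*p^2 - 63*p - 108) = (p - 3)*(p - 1)*(p^3 + 10*p^2 + 33*p + 36) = (p - 3)*(p - 1)*(p + 4)*(p^2 + 6*p + 9) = (p - 3)*(p - 1)*(p + 3)*(p + 4)*(p + 3)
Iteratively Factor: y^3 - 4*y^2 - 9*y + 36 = (y + 3)*(y^2 - 7*y + 12) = (y - 4)*(y + 3)*(y - 3)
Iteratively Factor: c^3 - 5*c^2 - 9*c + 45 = (c - 3)*(c^2 - 2*c - 15) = (c - 5)*(c - 3)*(c + 3)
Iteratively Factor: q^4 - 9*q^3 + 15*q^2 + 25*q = (q - 5)*(q^3 - 4*q^2 - 5*q) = (q - 5)^2*(q^2 + q) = q*(q - 5)^2*(q + 1)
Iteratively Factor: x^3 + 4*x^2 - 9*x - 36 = (x + 3)*(x^2 + x - 12) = (x - 3)*(x + 3)*(x + 4)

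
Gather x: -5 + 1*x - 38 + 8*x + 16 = 9*x - 27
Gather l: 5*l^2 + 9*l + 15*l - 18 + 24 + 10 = 5*l^2 + 24*l + 16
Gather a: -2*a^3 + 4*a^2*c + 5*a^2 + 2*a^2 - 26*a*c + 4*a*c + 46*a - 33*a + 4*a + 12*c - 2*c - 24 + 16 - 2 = -2*a^3 + a^2*(4*c + 7) + a*(17 - 22*c) + 10*c - 10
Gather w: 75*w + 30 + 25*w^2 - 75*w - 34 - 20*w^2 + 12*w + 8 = 5*w^2 + 12*w + 4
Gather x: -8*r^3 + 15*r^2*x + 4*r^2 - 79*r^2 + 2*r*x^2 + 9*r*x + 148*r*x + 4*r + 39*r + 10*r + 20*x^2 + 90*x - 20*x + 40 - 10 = -8*r^3 - 75*r^2 + 53*r + x^2*(2*r + 20) + x*(15*r^2 + 157*r + 70) + 30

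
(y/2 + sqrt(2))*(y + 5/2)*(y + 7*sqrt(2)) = y^3/2 + 5*y^2/4 + 9*sqrt(2)*y^2/2 + 14*y + 45*sqrt(2)*y/4 + 35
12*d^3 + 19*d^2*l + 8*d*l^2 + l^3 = (d + l)*(3*d + l)*(4*d + l)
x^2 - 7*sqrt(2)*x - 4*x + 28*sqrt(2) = (x - 4)*(x - 7*sqrt(2))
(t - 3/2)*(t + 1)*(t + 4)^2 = t^4 + 15*t^3/2 + 21*t^2/2 - 20*t - 24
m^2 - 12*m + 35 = (m - 7)*(m - 5)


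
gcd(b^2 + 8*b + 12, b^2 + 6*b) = b + 6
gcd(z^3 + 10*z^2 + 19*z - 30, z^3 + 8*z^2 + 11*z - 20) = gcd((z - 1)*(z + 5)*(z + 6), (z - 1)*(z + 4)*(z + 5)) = z^2 + 4*z - 5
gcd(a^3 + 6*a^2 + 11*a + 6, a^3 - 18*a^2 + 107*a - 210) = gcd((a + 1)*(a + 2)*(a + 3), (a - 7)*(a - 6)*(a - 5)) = 1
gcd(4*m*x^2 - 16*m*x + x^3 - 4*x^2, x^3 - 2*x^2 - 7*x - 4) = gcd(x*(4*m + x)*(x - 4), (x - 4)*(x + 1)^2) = x - 4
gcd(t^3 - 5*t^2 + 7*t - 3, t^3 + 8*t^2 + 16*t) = 1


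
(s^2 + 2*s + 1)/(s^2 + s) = (s + 1)/s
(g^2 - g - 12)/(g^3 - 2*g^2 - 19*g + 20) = (g^2 - g - 12)/(g^3 - 2*g^2 - 19*g + 20)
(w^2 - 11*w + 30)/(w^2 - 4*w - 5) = (w - 6)/(w + 1)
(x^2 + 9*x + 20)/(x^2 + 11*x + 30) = (x + 4)/(x + 6)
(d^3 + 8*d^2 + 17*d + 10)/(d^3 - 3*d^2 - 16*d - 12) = (d + 5)/(d - 6)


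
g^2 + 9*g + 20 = (g + 4)*(g + 5)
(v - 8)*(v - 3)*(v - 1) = v^3 - 12*v^2 + 35*v - 24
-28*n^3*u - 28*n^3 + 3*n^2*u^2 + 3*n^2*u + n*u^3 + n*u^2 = (-4*n + u)*(7*n + u)*(n*u + n)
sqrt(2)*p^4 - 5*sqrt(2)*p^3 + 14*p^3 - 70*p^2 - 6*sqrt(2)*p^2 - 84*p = p*(p - 6)*(p + 7*sqrt(2))*(sqrt(2)*p + sqrt(2))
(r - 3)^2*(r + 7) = r^3 + r^2 - 33*r + 63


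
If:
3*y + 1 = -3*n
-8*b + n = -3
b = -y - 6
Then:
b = 26/21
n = 145/21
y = -152/21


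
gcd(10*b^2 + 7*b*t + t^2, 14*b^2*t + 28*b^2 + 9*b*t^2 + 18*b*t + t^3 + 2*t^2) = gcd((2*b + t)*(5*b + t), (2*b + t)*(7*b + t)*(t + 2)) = 2*b + t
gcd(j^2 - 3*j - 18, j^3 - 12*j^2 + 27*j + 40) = 1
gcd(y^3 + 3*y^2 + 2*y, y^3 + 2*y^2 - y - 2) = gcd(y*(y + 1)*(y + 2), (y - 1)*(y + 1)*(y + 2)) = y^2 + 3*y + 2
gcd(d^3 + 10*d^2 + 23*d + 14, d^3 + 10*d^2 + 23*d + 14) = d^3 + 10*d^2 + 23*d + 14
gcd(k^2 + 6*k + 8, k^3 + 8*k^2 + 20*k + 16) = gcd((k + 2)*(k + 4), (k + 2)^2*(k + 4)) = k^2 + 6*k + 8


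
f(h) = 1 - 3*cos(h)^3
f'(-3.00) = -1.24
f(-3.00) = 3.91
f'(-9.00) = -3.08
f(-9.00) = 3.27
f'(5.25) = -2.03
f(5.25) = 0.60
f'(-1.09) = -1.71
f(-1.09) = 0.70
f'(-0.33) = -2.61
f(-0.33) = -1.54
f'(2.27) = 2.85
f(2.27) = 1.80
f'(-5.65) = 3.46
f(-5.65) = -0.57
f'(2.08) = 1.87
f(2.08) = 1.35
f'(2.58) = 3.43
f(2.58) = 2.82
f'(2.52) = 3.46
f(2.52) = 2.61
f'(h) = 9*sin(h)*cos(h)^2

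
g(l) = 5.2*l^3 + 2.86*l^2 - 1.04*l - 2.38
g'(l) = 15.6*l^2 + 5.72*l - 1.04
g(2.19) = 63.68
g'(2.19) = 86.31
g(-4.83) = -516.56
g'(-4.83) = 335.26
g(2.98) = 157.53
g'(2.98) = 154.54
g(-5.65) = -843.09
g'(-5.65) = 464.63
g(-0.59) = -1.84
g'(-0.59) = 1.02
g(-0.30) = -1.95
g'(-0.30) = -1.35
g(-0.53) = -1.80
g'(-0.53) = 0.31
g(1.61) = 25.06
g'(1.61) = 48.61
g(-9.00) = -3552.16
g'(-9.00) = 1211.08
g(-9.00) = -3552.16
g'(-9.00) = 1211.08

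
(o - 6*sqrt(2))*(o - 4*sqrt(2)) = o^2 - 10*sqrt(2)*o + 48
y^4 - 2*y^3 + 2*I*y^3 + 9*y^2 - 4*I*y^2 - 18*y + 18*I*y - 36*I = (y - 2)*(y - 3*I)*(y + 2*I)*(y + 3*I)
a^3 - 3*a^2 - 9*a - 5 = (a - 5)*(a + 1)^2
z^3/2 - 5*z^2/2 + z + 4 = (z/2 + 1/2)*(z - 4)*(z - 2)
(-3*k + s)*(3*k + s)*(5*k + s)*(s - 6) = -45*k^3*s + 270*k^3 - 9*k^2*s^2 + 54*k^2*s + 5*k*s^3 - 30*k*s^2 + s^4 - 6*s^3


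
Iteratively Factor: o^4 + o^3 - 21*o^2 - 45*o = (o - 5)*(o^3 + 6*o^2 + 9*o) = o*(o - 5)*(o^2 + 6*o + 9) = o*(o - 5)*(o + 3)*(o + 3)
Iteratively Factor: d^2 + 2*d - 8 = (d + 4)*(d - 2)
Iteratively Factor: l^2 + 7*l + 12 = (l + 3)*(l + 4)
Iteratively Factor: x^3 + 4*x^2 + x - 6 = (x + 3)*(x^2 + x - 2) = (x + 2)*(x + 3)*(x - 1)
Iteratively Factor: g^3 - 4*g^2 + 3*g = (g - 3)*(g^2 - g) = g*(g - 3)*(g - 1)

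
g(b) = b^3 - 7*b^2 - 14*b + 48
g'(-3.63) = 76.35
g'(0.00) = -14.00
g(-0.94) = 54.14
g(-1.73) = 46.09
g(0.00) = 48.00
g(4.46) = -64.96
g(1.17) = 23.64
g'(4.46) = -16.77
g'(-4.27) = 100.48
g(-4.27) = -97.70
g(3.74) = -49.96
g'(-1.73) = 19.20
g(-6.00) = -336.00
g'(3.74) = -24.40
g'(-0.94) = 1.81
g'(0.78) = -23.09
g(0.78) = 33.30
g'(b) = 3*b^2 - 14*b - 14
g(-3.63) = -41.25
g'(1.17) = -26.27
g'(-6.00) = 178.00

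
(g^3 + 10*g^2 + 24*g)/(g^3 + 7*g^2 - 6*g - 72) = g/(g - 3)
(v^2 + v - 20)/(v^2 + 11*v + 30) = (v - 4)/(v + 6)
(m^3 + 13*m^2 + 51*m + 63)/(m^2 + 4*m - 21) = (m^2 + 6*m + 9)/(m - 3)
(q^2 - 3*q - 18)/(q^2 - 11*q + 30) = (q + 3)/(q - 5)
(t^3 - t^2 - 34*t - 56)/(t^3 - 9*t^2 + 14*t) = (t^2 + 6*t + 8)/(t*(t - 2))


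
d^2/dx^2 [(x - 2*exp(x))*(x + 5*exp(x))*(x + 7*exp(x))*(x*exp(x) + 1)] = x^4*exp(x) + 40*x^3*exp(2*x) + 8*x^3*exp(x) + 99*x^2*exp(3*x) + 120*x^2*exp(2*x) + 22*x^2*exp(x) - 1120*x*exp(4*x) + 132*x*exp(3*x) + 104*x*exp(2*x) + 40*x*exp(x) + 6*x - 560*exp(4*x) - 608*exp(3*x) + 44*exp(2*x) + 20*exp(x)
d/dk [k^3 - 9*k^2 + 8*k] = 3*k^2 - 18*k + 8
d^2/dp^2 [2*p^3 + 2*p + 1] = 12*p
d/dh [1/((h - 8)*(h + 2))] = 2*(3 - h)/(h^4 - 12*h^3 + 4*h^2 + 192*h + 256)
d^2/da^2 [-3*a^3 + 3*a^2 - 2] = 6 - 18*a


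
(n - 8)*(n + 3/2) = n^2 - 13*n/2 - 12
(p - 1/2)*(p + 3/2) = p^2 + p - 3/4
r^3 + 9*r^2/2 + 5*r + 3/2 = (r + 1/2)*(r + 1)*(r + 3)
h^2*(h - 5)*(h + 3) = h^4 - 2*h^3 - 15*h^2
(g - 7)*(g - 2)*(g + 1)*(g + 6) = g^4 - 2*g^3 - 43*g^2 + 44*g + 84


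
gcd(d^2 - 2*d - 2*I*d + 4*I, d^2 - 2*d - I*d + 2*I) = d - 2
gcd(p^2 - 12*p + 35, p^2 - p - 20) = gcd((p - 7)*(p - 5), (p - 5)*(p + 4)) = p - 5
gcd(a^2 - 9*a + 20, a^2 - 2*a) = 1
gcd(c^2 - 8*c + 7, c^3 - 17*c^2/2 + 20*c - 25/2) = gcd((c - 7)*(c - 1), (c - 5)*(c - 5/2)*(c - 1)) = c - 1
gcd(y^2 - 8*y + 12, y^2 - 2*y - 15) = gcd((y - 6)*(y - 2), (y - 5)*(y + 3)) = 1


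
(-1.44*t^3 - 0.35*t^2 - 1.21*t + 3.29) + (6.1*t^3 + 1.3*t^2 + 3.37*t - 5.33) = 4.66*t^3 + 0.95*t^2 + 2.16*t - 2.04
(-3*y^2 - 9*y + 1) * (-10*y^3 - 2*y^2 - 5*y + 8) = 30*y^5 + 96*y^4 + 23*y^3 + 19*y^2 - 77*y + 8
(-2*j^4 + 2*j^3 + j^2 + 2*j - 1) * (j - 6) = -2*j^5 + 14*j^4 - 11*j^3 - 4*j^2 - 13*j + 6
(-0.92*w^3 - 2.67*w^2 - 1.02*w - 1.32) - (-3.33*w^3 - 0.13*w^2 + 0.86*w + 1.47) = 2.41*w^3 - 2.54*w^2 - 1.88*w - 2.79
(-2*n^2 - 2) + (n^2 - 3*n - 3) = -n^2 - 3*n - 5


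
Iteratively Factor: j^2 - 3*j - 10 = (j - 5)*(j + 2)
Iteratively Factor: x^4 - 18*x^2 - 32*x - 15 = (x - 5)*(x^3 + 5*x^2 + 7*x + 3) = (x - 5)*(x + 1)*(x^2 + 4*x + 3) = (x - 5)*(x + 1)*(x + 3)*(x + 1)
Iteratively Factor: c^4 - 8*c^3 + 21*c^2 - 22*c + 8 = (c - 4)*(c^3 - 4*c^2 + 5*c - 2) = (c - 4)*(c - 1)*(c^2 - 3*c + 2) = (c - 4)*(c - 1)^2*(c - 2)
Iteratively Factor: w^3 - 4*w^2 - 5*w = (w)*(w^2 - 4*w - 5) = w*(w + 1)*(w - 5)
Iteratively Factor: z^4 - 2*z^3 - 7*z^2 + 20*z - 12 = (z - 2)*(z^3 - 7*z + 6) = (z - 2)^2*(z^2 + 2*z - 3) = (z - 2)^2*(z + 3)*(z - 1)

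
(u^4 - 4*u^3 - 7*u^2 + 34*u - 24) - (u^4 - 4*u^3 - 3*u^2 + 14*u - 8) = -4*u^2 + 20*u - 16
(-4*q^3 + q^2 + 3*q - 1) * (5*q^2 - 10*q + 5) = -20*q^5 + 45*q^4 - 15*q^3 - 30*q^2 + 25*q - 5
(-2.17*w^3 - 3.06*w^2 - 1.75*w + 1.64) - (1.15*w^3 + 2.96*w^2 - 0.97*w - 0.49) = -3.32*w^3 - 6.02*w^2 - 0.78*w + 2.13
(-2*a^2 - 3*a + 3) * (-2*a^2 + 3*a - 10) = 4*a^4 + 5*a^2 + 39*a - 30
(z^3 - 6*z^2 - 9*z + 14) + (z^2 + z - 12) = z^3 - 5*z^2 - 8*z + 2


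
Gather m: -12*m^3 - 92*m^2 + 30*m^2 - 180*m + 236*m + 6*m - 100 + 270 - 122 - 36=-12*m^3 - 62*m^2 + 62*m + 12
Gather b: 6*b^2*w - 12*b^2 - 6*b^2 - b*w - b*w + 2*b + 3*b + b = b^2*(6*w - 18) + b*(6 - 2*w)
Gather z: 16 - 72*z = 16 - 72*z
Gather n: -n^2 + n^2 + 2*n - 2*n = 0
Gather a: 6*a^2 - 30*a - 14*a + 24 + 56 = 6*a^2 - 44*a + 80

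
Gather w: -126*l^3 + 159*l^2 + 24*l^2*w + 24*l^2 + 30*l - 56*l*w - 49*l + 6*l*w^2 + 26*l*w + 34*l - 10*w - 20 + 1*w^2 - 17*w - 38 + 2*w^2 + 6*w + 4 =-126*l^3 + 183*l^2 + 15*l + w^2*(6*l + 3) + w*(24*l^2 - 30*l - 21) - 54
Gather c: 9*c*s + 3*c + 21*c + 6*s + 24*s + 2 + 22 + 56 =c*(9*s + 24) + 30*s + 80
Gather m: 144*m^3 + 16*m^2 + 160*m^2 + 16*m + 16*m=144*m^3 + 176*m^2 + 32*m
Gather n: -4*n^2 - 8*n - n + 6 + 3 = -4*n^2 - 9*n + 9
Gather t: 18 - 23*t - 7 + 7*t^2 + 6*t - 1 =7*t^2 - 17*t + 10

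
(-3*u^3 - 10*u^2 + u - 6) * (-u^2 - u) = 3*u^5 + 13*u^4 + 9*u^3 + 5*u^2 + 6*u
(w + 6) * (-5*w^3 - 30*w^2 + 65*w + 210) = -5*w^4 - 60*w^3 - 115*w^2 + 600*w + 1260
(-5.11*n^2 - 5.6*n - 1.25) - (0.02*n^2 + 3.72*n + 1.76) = -5.13*n^2 - 9.32*n - 3.01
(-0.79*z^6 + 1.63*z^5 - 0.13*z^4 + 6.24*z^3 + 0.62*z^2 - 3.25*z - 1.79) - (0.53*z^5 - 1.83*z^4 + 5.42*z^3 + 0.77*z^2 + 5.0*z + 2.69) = -0.79*z^6 + 1.1*z^5 + 1.7*z^4 + 0.82*z^3 - 0.15*z^2 - 8.25*z - 4.48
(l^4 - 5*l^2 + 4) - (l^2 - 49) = l^4 - 6*l^2 + 53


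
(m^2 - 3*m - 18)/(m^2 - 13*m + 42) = (m + 3)/(m - 7)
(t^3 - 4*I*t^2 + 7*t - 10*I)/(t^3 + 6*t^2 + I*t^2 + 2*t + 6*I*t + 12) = (t - 5*I)/(t + 6)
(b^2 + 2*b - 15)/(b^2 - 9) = (b + 5)/(b + 3)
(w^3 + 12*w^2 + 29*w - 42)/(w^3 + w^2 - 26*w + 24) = (w + 7)/(w - 4)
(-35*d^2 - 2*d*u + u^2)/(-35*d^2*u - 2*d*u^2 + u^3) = 1/u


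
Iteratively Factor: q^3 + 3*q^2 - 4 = (q + 2)*(q^2 + q - 2) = (q + 2)^2*(q - 1)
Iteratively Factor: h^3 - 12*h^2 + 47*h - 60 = (h - 3)*(h^2 - 9*h + 20) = (h - 4)*(h - 3)*(h - 5)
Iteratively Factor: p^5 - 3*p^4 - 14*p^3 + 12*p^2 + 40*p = (p - 2)*(p^4 - p^3 - 16*p^2 - 20*p) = p*(p - 2)*(p^3 - p^2 - 16*p - 20) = p*(p - 2)*(p + 2)*(p^2 - 3*p - 10) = p*(p - 2)*(p + 2)^2*(p - 5)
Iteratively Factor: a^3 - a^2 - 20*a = (a + 4)*(a^2 - 5*a) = (a - 5)*(a + 4)*(a)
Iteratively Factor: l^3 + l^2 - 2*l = (l + 2)*(l^2 - l) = (l - 1)*(l + 2)*(l)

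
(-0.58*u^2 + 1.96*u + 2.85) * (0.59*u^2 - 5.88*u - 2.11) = -0.3422*u^4 + 4.5668*u^3 - 8.6195*u^2 - 20.8936*u - 6.0135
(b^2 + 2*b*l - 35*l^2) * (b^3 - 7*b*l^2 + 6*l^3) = b^5 + 2*b^4*l - 42*b^3*l^2 - 8*b^2*l^3 + 257*b*l^4 - 210*l^5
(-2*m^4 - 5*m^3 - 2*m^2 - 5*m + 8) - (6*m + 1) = -2*m^4 - 5*m^3 - 2*m^2 - 11*m + 7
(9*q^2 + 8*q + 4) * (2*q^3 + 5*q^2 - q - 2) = 18*q^5 + 61*q^4 + 39*q^3 - 6*q^2 - 20*q - 8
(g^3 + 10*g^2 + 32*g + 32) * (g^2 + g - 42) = g^5 + 11*g^4 - 356*g^2 - 1312*g - 1344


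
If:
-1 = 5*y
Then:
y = -1/5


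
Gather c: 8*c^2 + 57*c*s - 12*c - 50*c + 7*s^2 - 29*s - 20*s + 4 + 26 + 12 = 8*c^2 + c*(57*s - 62) + 7*s^2 - 49*s + 42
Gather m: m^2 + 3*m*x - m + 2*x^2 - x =m^2 + m*(3*x - 1) + 2*x^2 - x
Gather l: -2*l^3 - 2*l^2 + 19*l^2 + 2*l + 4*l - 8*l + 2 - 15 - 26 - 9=-2*l^3 + 17*l^2 - 2*l - 48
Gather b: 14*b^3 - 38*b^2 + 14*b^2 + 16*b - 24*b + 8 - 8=14*b^3 - 24*b^2 - 8*b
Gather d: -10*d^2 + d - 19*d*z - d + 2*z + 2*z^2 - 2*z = -10*d^2 - 19*d*z + 2*z^2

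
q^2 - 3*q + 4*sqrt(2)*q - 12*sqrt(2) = (q - 3)*(q + 4*sqrt(2))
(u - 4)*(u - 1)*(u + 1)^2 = u^4 - 3*u^3 - 5*u^2 + 3*u + 4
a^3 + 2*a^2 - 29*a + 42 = (a - 3)*(a - 2)*(a + 7)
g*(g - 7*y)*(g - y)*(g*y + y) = g^4*y - 8*g^3*y^2 + g^3*y + 7*g^2*y^3 - 8*g^2*y^2 + 7*g*y^3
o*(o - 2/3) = o^2 - 2*o/3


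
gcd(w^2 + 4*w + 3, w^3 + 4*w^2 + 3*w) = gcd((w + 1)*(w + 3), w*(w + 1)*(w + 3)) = w^2 + 4*w + 3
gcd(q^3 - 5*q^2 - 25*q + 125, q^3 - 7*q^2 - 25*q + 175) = q^2 - 25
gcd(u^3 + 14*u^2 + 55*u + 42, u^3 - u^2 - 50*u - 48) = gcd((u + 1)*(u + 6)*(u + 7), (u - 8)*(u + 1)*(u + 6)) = u^2 + 7*u + 6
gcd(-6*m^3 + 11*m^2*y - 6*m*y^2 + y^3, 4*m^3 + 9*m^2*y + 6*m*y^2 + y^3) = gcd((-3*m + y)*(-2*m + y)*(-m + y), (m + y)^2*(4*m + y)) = 1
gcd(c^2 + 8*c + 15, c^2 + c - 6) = c + 3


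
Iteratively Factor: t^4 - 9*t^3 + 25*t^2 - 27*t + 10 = (t - 5)*(t^3 - 4*t^2 + 5*t - 2) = (t - 5)*(t - 1)*(t^2 - 3*t + 2) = (t - 5)*(t - 2)*(t - 1)*(t - 1)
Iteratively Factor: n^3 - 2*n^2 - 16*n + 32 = (n + 4)*(n^2 - 6*n + 8) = (n - 2)*(n + 4)*(n - 4)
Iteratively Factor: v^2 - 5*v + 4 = (v - 4)*(v - 1)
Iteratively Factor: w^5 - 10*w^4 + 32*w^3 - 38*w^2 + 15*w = (w - 5)*(w^4 - 5*w^3 + 7*w^2 - 3*w) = (w - 5)*(w - 1)*(w^3 - 4*w^2 + 3*w) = (w - 5)*(w - 3)*(w - 1)*(w^2 - w) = (w - 5)*(w - 3)*(w - 1)^2*(w)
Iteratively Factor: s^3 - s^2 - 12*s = (s + 3)*(s^2 - 4*s) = s*(s + 3)*(s - 4)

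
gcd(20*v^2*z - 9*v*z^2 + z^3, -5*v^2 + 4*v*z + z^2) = 1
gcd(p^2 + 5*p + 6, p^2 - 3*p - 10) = p + 2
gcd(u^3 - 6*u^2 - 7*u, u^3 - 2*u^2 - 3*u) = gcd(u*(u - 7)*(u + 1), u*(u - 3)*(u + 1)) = u^2 + u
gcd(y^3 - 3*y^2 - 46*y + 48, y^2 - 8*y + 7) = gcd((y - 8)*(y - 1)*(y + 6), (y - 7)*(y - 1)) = y - 1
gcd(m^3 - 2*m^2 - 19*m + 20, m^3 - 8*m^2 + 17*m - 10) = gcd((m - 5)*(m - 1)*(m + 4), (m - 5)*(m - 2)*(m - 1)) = m^2 - 6*m + 5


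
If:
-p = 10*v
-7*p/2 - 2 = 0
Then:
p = -4/7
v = 2/35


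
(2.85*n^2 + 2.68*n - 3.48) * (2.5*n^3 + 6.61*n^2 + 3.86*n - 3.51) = 7.125*n^5 + 25.5385*n^4 + 20.0158*n^3 - 22.6615*n^2 - 22.8396*n + 12.2148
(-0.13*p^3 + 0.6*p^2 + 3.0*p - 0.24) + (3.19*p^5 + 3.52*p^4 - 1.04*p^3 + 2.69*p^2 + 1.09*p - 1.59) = 3.19*p^5 + 3.52*p^4 - 1.17*p^3 + 3.29*p^2 + 4.09*p - 1.83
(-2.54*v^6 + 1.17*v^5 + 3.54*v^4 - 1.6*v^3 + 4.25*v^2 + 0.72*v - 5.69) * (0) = 0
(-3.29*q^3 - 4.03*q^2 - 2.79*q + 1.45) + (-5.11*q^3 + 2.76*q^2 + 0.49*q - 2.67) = -8.4*q^3 - 1.27*q^2 - 2.3*q - 1.22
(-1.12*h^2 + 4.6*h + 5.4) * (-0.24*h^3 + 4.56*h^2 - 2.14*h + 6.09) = 0.2688*h^5 - 6.2112*h^4 + 22.0768*h^3 + 7.9592*h^2 + 16.458*h + 32.886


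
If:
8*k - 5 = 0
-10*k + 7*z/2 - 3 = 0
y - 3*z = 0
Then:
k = 5/8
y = 111/14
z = 37/14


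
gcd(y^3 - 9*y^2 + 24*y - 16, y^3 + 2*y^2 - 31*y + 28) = y^2 - 5*y + 4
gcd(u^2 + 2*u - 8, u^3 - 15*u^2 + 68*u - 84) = u - 2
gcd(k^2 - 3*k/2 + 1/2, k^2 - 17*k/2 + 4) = k - 1/2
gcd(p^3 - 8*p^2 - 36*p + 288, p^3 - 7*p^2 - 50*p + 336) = p^2 - 14*p + 48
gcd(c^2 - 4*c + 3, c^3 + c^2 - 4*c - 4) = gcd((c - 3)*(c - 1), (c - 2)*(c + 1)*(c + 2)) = 1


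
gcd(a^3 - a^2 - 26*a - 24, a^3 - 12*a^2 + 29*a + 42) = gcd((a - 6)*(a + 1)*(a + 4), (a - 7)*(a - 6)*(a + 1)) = a^2 - 5*a - 6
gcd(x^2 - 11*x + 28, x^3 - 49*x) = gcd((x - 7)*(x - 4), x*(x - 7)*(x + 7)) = x - 7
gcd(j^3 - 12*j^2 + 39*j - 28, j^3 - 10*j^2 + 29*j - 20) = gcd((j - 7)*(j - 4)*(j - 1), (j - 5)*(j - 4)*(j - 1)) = j^2 - 5*j + 4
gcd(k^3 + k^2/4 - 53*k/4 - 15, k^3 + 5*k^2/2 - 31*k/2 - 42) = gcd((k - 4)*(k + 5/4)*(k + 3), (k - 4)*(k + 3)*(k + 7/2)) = k^2 - k - 12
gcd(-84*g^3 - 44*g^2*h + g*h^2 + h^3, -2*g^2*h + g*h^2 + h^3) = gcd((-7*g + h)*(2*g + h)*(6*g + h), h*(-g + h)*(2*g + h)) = 2*g + h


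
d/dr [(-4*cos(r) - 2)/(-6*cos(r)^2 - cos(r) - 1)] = 2*(-12*sin(r)^2 + 12*cos(r) + 11)*sin(r)/(6*cos(r)^2 + cos(r) + 1)^2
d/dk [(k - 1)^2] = 2*k - 2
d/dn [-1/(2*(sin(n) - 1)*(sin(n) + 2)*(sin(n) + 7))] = (3*sin(n)^2 + 16*sin(n) + 5)*cos(n)/(2*(sin(n) - 1)^2*(sin(n) + 2)^2*(sin(n) + 7)^2)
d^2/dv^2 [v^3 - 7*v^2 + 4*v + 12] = 6*v - 14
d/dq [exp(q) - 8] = exp(q)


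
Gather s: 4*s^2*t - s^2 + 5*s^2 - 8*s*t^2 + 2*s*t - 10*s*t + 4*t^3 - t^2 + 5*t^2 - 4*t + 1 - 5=s^2*(4*t + 4) + s*(-8*t^2 - 8*t) + 4*t^3 + 4*t^2 - 4*t - 4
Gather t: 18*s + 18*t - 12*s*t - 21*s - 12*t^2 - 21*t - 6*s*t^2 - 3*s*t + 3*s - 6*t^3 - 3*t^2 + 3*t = -15*s*t - 6*t^3 + t^2*(-6*s - 15)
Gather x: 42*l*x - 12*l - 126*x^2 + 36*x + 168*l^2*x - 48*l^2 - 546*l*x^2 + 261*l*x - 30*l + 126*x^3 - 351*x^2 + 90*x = -48*l^2 - 42*l + 126*x^3 + x^2*(-546*l - 477) + x*(168*l^2 + 303*l + 126)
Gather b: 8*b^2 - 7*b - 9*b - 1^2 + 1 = 8*b^2 - 16*b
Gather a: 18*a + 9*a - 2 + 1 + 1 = 27*a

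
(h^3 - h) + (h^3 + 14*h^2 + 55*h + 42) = 2*h^3 + 14*h^2 + 54*h + 42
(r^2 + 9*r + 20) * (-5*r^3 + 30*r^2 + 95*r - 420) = -5*r^5 - 15*r^4 + 265*r^3 + 1035*r^2 - 1880*r - 8400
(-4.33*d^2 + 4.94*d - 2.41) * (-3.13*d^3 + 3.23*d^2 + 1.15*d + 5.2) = 13.5529*d^5 - 29.4481*d^4 + 18.52*d^3 - 24.6193*d^2 + 22.9165*d - 12.532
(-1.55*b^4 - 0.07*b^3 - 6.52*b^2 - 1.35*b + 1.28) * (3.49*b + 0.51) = -5.4095*b^5 - 1.0348*b^4 - 22.7905*b^3 - 8.0367*b^2 + 3.7787*b + 0.6528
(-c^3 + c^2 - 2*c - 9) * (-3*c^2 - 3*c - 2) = 3*c^5 + 5*c^3 + 31*c^2 + 31*c + 18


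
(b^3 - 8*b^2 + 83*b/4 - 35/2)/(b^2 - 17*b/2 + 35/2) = (b^2 - 9*b/2 + 5)/(b - 5)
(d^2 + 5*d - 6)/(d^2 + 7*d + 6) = (d - 1)/(d + 1)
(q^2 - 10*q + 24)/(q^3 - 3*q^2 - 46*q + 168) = 1/(q + 7)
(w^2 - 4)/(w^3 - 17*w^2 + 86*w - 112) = (w + 2)/(w^2 - 15*w + 56)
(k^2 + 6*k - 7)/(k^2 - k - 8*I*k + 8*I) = (k + 7)/(k - 8*I)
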